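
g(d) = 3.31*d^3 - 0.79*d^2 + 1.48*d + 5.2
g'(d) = 9.93*d^2 - 1.58*d + 1.48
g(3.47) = 139.12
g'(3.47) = 115.56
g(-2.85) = -82.06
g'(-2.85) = 86.64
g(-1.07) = -1.34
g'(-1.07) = 14.54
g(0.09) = 5.33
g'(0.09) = 1.42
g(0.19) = 5.48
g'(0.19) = 1.54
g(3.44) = 135.68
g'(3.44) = 113.55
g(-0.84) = 1.44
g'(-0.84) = 9.81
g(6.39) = 846.04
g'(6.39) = 396.85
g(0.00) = 5.20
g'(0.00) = 1.48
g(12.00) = 5628.88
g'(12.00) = 1412.44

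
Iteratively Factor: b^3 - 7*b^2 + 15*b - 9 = (b - 3)*(b^2 - 4*b + 3) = (b - 3)*(b - 1)*(b - 3)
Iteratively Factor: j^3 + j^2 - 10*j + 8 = (j - 1)*(j^2 + 2*j - 8) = (j - 2)*(j - 1)*(j + 4)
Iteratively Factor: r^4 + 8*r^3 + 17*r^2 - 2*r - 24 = (r - 1)*(r^3 + 9*r^2 + 26*r + 24) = (r - 1)*(r + 4)*(r^2 + 5*r + 6) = (r - 1)*(r + 2)*(r + 4)*(r + 3)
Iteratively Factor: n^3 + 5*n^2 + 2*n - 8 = (n + 4)*(n^2 + n - 2) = (n - 1)*(n + 4)*(n + 2)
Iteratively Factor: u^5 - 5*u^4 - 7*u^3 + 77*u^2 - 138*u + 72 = (u - 3)*(u^4 - 2*u^3 - 13*u^2 + 38*u - 24) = (u - 3)^2*(u^3 + u^2 - 10*u + 8) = (u - 3)^2*(u - 1)*(u^2 + 2*u - 8) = (u - 3)^2*(u - 1)*(u + 4)*(u - 2)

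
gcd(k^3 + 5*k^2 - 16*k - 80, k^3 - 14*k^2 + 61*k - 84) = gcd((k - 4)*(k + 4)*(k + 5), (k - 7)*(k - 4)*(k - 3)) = k - 4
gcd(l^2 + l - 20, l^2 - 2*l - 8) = l - 4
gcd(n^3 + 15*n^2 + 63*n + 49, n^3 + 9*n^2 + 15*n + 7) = n^2 + 8*n + 7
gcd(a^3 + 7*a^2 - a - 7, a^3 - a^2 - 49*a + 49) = a^2 + 6*a - 7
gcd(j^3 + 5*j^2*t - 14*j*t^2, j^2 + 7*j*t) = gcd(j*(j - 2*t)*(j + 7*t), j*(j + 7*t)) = j^2 + 7*j*t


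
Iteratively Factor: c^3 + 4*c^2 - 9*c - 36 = (c - 3)*(c^2 + 7*c + 12) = (c - 3)*(c + 4)*(c + 3)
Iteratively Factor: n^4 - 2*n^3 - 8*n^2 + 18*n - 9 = (n + 3)*(n^3 - 5*n^2 + 7*n - 3) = (n - 1)*(n + 3)*(n^2 - 4*n + 3) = (n - 1)^2*(n + 3)*(n - 3)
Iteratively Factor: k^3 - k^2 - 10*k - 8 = (k + 1)*(k^2 - 2*k - 8) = (k - 4)*(k + 1)*(k + 2)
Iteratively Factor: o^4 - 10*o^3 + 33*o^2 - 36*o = (o - 3)*(o^3 - 7*o^2 + 12*o) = o*(o - 3)*(o^2 - 7*o + 12) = o*(o - 4)*(o - 3)*(o - 3)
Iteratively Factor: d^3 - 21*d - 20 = (d + 4)*(d^2 - 4*d - 5) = (d - 5)*(d + 4)*(d + 1)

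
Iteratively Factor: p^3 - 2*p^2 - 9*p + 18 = (p - 2)*(p^2 - 9) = (p - 2)*(p + 3)*(p - 3)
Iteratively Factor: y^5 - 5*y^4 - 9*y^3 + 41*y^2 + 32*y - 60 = (y - 3)*(y^4 - 2*y^3 - 15*y^2 - 4*y + 20) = (y - 3)*(y - 1)*(y^3 - y^2 - 16*y - 20) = (y - 3)*(y - 1)*(y + 2)*(y^2 - 3*y - 10) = (y - 5)*(y - 3)*(y - 1)*(y + 2)*(y + 2)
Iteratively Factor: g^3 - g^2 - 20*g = (g - 5)*(g^2 + 4*g) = (g - 5)*(g + 4)*(g)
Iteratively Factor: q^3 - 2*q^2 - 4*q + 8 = (q + 2)*(q^2 - 4*q + 4) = (q - 2)*(q + 2)*(q - 2)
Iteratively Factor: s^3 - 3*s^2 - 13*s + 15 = (s - 5)*(s^2 + 2*s - 3) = (s - 5)*(s - 1)*(s + 3)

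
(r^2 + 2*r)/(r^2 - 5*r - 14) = r/(r - 7)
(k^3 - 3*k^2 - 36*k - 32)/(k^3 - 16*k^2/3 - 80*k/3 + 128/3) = 3*(k + 1)/(3*k - 4)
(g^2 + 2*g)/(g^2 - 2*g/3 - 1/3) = 3*g*(g + 2)/(3*g^2 - 2*g - 1)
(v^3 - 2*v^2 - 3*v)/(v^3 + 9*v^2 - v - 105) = v*(v + 1)/(v^2 + 12*v + 35)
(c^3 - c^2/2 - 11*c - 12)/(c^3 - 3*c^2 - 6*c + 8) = (c + 3/2)/(c - 1)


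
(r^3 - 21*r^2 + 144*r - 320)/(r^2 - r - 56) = (r^2 - 13*r + 40)/(r + 7)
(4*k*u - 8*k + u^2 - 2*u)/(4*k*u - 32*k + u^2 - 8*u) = (u - 2)/(u - 8)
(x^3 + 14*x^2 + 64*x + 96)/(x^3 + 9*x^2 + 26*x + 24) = (x^2 + 10*x + 24)/(x^2 + 5*x + 6)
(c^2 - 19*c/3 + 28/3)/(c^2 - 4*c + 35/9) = 3*(c - 4)/(3*c - 5)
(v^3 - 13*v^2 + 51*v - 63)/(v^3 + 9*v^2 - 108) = (v^2 - 10*v + 21)/(v^2 + 12*v + 36)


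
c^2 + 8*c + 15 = (c + 3)*(c + 5)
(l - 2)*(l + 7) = l^2 + 5*l - 14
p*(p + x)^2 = p^3 + 2*p^2*x + p*x^2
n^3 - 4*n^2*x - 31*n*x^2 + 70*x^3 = (n - 7*x)*(n - 2*x)*(n + 5*x)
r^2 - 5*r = r*(r - 5)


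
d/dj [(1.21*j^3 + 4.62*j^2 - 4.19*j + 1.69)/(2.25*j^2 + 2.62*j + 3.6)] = (2.7225*j^4 + 6.3404*j^3 + 34.5999*j^2 + 25.659*j - 19.5118)/(5.0625*j^4 + 11.79*j^3 + 23.0644*j^2 + 18.864*j + 12.96)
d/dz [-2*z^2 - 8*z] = -4*z - 8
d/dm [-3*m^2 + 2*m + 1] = 2 - 6*m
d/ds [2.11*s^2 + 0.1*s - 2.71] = 4.22*s + 0.1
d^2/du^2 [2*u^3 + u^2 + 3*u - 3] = 12*u + 2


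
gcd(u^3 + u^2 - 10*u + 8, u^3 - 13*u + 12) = u^2 + 3*u - 4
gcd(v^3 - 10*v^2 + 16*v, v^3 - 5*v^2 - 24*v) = v^2 - 8*v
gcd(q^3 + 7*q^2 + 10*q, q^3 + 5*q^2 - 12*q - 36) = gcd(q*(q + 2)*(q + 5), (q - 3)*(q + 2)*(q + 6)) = q + 2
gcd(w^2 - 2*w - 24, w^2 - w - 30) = w - 6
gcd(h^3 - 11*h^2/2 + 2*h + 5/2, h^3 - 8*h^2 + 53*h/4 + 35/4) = h^2 - 9*h/2 - 5/2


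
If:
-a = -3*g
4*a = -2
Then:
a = -1/2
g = -1/6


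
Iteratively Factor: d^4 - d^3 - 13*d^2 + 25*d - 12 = (d - 1)*(d^3 - 13*d + 12) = (d - 1)*(d + 4)*(d^2 - 4*d + 3) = (d - 3)*(d - 1)*(d + 4)*(d - 1)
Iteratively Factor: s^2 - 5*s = (s - 5)*(s)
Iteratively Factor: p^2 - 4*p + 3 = (p - 1)*(p - 3)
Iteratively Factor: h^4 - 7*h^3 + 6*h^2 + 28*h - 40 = (h + 2)*(h^3 - 9*h^2 + 24*h - 20) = (h - 5)*(h + 2)*(h^2 - 4*h + 4) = (h - 5)*(h - 2)*(h + 2)*(h - 2)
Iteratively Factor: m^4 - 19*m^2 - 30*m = (m + 3)*(m^3 - 3*m^2 - 10*m) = (m - 5)*(m + 3)*(m^2 + 2*m) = (m - 5)*(m + 2)*(m + 3)*(m)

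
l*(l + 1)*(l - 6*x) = l^3 - 6*l^2*x + l^2 - 6*l*x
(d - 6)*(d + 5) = d^2 - d - 30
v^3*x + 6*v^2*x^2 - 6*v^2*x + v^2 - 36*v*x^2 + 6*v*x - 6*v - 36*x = (v - 6)*(v + 6*x)*(v*x + 1)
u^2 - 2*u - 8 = (u - 4)*(u + 2)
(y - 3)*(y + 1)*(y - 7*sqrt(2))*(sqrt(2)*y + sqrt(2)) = sqrt(2)*y^4 - 14*y^3 - sqrt(2)*y^3 - 5*sqrt(2)*y^2 + 14*y^2 - 3*sqrt(2)*y + 70*y + 42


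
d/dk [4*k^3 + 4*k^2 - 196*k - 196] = 12*k^2 + 8*k - 196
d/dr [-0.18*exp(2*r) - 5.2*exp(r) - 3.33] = (-0.36*exp(r) - 5.2)*exp(r)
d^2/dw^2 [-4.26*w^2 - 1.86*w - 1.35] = -8.52000000000000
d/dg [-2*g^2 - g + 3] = -4*g - 1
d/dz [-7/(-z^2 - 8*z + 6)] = 14*(-z - 4)/(z^2 + 8*z - 6)^2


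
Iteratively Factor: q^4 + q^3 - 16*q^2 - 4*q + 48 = (q + 2)*(q^3 - q^2 - 14*q + 24) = (q - 3)*(q + 2)*(q^2 + 2*q - 8) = (q - 3)*(q + 2)*(q + 4)*(q - 2)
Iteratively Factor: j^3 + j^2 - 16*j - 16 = (j + 1)*(j^2 - 16) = (j - 4)*(j + 1)*(j + 4)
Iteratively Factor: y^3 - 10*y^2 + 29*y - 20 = (y - 1)*(y^2 - 9*y + 20) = (y - 4)*(y - 1)*(y - 5)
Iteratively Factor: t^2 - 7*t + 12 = (t - 3)*(t - 4)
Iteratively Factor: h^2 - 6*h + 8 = (h - 2)*(h - 4)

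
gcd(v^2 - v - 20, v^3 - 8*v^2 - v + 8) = 1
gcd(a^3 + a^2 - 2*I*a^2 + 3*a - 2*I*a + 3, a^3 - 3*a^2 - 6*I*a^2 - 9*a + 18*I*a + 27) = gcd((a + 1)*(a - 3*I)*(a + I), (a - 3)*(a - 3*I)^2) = a - 3*I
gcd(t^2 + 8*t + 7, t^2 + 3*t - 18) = 1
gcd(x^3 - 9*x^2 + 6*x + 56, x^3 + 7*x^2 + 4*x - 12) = x + 2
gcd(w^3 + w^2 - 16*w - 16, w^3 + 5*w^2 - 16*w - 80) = w^2 - 16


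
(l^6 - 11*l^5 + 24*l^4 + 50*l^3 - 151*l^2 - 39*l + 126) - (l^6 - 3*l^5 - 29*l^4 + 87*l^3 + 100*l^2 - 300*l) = -8*l^5 + 53*l^4 - 37*l^3 - 251*l^2 + 261*l + 126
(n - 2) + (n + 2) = 2*n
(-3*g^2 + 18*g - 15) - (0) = -3*g^2 + 18*g - 15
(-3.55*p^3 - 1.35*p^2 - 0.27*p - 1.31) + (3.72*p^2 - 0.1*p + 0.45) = -3.55*p^3 + 2.37*p^2 - 0.37*p - 0.86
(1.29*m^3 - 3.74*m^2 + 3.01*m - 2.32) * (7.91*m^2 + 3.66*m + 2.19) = 10.2039*m^5 - 24.862*m^4 + 12.9458*m^3 - 15.5252*m^2 - 1.8993*m - 5.0808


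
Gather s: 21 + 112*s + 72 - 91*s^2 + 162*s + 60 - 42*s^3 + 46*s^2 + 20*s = -42*s^3 - 45*s^2 + 294*s + 153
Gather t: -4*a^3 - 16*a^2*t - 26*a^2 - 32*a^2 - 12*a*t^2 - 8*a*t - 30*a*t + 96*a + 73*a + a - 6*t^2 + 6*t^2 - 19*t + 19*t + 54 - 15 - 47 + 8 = -4*a^3 - 58*a^2 - 12*a*t^2 + 170*a + t*(-16*a^2 - 38*a)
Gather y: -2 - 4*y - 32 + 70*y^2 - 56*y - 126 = 70*y^2 - 60*y - 160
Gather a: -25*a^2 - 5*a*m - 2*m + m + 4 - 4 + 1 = -25*a^2 - 5*a*m - m + 1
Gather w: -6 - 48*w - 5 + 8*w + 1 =-40*w - 10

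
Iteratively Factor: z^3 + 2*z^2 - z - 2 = (z - 1)*(z^2 + 3*z + 2) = (z - 1)*(z + 1)*(z + 2)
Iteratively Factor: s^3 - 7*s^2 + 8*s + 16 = (s - 4)*(s^2 - 3*s - 4) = (s - 4)^2*(s + 1)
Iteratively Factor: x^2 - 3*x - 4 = (x - 4)*(x + 1)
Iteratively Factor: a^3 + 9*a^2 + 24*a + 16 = (a + 4)*(a^2 + 5*a + 4) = (a + 4)^2*(a + 1)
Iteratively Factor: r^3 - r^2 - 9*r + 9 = (r - 3)*(r^2 + 2*r - 3) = (r - 3)*(r - 1)*(r + 3)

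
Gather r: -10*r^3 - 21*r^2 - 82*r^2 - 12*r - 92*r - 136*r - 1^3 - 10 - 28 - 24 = -10*r^3 - 103*r^2 - 240*r - 63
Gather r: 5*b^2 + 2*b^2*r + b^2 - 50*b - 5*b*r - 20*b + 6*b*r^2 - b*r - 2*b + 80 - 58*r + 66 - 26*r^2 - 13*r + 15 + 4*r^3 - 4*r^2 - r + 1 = 6*b^2 - 72*b + 4*r^3 + r^2*(6*b - 30) + r*(2*b^2 - 6*b - 72) + 162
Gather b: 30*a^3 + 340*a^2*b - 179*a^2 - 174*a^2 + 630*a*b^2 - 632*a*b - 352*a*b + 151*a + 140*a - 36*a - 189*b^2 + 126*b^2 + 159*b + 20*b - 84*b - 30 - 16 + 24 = 30*a^3 - 353*a^2 + 255*a + b^2*(630*a - 63) + b*(340*a^2 - 984*a + 95) - 22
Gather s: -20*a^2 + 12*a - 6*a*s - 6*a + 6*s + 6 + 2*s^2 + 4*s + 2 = -20*a^2 + 6*a + 2*s^2 + s*(10 - 6*a) + 8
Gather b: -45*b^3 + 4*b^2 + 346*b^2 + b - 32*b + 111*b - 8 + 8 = -45*b^3 + 350*b^2 + 80*b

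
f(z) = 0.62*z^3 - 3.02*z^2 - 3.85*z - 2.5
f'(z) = 1.86*z^2 - 6.04*z - 3.85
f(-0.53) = -1.40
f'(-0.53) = -0.13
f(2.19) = -18.90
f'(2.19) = -8.16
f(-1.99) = -11.68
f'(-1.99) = 15.54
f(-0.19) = -1.88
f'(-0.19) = -2.64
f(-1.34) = -4.26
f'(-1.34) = 7.58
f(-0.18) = -1.91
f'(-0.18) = -2.70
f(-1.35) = -4.33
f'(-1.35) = 7.69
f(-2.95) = -33.34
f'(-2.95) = 30.15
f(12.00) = 587.78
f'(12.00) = 191.51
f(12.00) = 587.78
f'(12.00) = 191.51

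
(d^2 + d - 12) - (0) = d^2 + d - 12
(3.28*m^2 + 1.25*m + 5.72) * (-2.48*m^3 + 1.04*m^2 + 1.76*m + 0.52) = -8.1344*m^5 + 0.3112*m^4 - 7.1128*m^3 + 9.8544*m^2 + 10.7172*m + 2.9744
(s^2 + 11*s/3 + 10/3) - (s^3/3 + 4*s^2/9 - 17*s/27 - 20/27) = -s^3/3 + 5*s^2/9 + 116*s/27 + 110/27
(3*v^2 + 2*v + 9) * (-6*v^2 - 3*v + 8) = -18*v^4 - 21*v^3 - 36*v^2 - 11*v + 72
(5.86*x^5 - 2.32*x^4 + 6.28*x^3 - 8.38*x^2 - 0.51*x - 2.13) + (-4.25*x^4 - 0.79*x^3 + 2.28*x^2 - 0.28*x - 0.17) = 5.86*x^5 - 6.57*x^4 + 5.49*x^3 - 6.1*x^2 - 0.79*x - 2.3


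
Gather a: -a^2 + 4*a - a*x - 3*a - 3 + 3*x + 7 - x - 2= -a^2 + a*(1 - x) + 2*x + 2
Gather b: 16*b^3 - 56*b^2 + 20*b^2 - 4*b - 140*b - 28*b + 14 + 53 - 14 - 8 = 16*b^3 - 36*b^2 - 172*b + 45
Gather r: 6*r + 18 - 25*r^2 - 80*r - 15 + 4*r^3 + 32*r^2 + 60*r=4*r^3 + 7*r^2 - 14*r + 3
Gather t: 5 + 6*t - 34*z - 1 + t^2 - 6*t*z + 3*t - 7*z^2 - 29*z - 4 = t^2 + t*(9 - 6*z) - 7*z^2 - 63*z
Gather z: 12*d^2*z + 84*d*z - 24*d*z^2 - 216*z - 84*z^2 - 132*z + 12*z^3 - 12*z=12*z^3 + z^2*(-24*d - 84) + z*(12*d^2 + 84*d - 360)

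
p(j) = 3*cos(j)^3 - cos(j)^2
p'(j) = -9*sin(j)*cos(j)^2 + 2*sin(j)*cos(j) = (2 - 9*cos(j))*sin(j)*cos(j)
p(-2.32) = -1.41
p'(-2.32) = 4.05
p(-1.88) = -0.18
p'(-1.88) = 1.37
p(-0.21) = 1.85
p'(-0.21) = 1.39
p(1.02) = 0.16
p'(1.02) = -1.21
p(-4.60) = -0.02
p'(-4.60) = -0.34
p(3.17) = -4.00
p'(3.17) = 0.31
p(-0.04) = 1.99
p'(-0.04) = 0.28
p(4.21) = -0.57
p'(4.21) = 2.67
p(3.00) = -3.89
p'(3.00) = -1.52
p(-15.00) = -1.89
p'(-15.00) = 4.37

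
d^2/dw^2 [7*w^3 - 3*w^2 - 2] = 42*w - 6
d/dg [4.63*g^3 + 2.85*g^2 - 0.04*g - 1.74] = 13.89*g^2 + 5.7*g - 0.04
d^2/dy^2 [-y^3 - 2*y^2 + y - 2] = -6*y - 4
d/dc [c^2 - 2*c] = 2*c - 2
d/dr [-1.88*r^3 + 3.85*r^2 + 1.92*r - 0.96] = -5.64*r^2 + 7.7*r + 1.92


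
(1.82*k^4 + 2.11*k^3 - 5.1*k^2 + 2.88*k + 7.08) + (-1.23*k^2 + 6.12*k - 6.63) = 1.82*k^4 + 2.11*k^3 - 6.33*k^2 + 9.0*k + 0.45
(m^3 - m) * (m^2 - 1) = m^5 - 2*m^3 + m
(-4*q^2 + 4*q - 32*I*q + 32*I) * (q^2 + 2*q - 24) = -4*q^4 - 4*q^3 - 32*I*q^3 + 104*q^2 - 32*I*q^2 - 96*q + 832*I*q - 768*I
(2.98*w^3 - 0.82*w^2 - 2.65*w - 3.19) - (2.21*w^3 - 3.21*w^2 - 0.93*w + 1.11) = 0.77*w^3 + 2.39*w^2 - 1.72*w - 4.3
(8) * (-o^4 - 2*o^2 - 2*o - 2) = -8*o^4 - 16*o^2 - 16*o - 16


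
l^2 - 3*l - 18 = (l - 6)*(l + 3)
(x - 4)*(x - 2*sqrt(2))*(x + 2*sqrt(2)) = x^3 - 4*x^2 - 8*x + 32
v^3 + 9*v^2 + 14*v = v*(v + 2)*(v + 7)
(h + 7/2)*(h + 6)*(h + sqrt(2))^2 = h^4 + 2*sqrt(2)*h^3 + 19*h^3/2 + 23*h^2 + 19*sqrt(2)*h^2 + 19*h + 42*sqrt(2)*h + 42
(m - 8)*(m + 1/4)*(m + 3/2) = m^3 - 25*m^2/4 - 109*m/8 - 3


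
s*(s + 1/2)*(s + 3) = s^3 + 7*s^2/2 + 3*s/2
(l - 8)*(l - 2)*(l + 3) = l^3 - 7*l^2 - 14*l + 48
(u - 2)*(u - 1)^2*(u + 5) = u^4 + u^3 - 15*u^2 + 23*u - 10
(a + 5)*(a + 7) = a^2 + 12*a + 35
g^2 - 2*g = g*(g - 2)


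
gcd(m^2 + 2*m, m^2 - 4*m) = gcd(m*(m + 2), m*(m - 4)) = m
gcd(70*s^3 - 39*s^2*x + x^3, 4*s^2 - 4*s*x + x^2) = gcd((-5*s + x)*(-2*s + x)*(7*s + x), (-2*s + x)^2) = -2*s + x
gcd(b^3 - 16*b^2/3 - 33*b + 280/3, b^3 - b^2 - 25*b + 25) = b + 5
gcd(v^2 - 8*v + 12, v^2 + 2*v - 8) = v - 2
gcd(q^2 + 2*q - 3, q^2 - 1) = q - 1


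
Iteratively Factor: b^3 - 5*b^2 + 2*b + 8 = (b - 2)*(b^2 - 3*b - 4) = (b - 2)*(b + 1)*(b - 4)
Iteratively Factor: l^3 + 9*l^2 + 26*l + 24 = (l + 2)*(l^2 + 7*l + 12) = (l + 2)*(l + 3)*(l + 4)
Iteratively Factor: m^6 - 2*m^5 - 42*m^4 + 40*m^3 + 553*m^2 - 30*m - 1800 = (m + 3)*(m^5 - 5*m^4 - 27*m^3 + 121*m^2 + 190*m - 600) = (m + 3)^2*(m^4 - 8*m^3 - 3*m^2 + 130*m - 200) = (m - 2)*(m + 3)^2*(m^3 - 6*m^2 - 15*m + 100) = (m - 2)*(m + 3)^2*(m + 4)*(m^2 - 10*m + 25) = (m - 5)*(m - 2)*(m + 3)^2*(m + 4)*(m - 5)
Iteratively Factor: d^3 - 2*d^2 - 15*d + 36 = (d - 3)*(d^2 + d - 12) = (d - 3)^2*(d + 4)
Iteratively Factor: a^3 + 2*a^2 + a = (a + 1)*(a^2 + a) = (a + 1)^2*(a)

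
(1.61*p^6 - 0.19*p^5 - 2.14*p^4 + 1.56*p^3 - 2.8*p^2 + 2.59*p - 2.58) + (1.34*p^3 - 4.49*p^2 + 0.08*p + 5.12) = 1.61*p^6 - 0.19*p^5 - 2.14*p^4 + 2.9*p^3 - 7.29*p^2 + 2.67*p + 2.54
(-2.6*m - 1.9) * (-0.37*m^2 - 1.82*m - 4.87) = 0.962*m^3 + 5.435*m^2 + 16.12*m + 9.253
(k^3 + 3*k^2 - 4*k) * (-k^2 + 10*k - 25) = -k^5 + 7*k^4 + 9*k^3 - 115*k^2 + 100*k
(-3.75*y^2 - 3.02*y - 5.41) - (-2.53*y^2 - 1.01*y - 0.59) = -1.22*y^2 - 2.01*y - 4.82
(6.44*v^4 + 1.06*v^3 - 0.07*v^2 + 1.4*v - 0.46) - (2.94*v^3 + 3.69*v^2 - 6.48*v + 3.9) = 6.44*v^4 - 1.88*v^3 - 3.76*v^2 + 7.88*v - 4.36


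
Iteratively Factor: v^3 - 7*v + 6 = (v - 1)*(v^2 + v - 6) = (v - 1)*(v + 3)*(v - 2)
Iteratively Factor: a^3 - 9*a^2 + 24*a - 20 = (a - 2)*(a^2 - 7*a + 10) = (a - 5)*(a - 2)*(a - 2)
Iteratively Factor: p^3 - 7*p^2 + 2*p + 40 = (p + 2)*(p^2 - 9*p + 20) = (p - 5)*(p + 2)*(p - 4)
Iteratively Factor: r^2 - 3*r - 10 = (r + 2)*(r - 5)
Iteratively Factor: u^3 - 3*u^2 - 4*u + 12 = (u - 2)*(u^2 - u - 6) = (u - 2)*(u + 2)*(u - 3)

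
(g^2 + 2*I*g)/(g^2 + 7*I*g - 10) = g/(g + 5*I)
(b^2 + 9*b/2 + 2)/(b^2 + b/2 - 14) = (2*b + 1)/(2*b - 7)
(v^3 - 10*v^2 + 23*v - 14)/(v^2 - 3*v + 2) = v - 7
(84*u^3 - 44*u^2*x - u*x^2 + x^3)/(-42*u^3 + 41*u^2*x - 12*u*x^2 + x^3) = (-42*u^2 + u*x + x^2)/(21*u^2 - 10*u*x + x^2)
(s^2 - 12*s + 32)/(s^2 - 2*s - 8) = (s - 8)/(s + 2)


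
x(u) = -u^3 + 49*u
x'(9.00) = -194.00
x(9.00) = -288.00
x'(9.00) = -194.00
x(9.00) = -288.00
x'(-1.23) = 44.46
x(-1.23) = -58.41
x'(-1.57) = 41.61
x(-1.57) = -73.06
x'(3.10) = 20.17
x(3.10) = 122.11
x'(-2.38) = 32.01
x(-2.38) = -103.14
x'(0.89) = 46.62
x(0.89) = 42.91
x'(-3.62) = 9.69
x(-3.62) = -129.94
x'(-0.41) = 48.50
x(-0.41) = -20.02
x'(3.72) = 7.48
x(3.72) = 130.80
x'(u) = 49 - 3*u^2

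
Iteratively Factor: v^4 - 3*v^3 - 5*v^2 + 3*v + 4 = (v - 4)*(v^3 + v^2 - v - 1) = (v - 4)*(v + 1)*(v^2 - 1) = (v - 4)*(v + 1)^2*(v - 1)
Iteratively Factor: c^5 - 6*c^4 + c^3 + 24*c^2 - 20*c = (c - 5)*(c^4 - c^3 - 4*c^2 + 4*c) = (c - 5)*(c - 1)*(c^3 - 4*c) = c*(c - 5)*(c - 1)*(c^2 - 4) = c*(c - 5)*(c - 2)*(c - 1)*(c + 2)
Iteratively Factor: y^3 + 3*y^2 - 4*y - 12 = (y - 2)*(y^2 + 5*y + 6) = (y - 2)*(y + 2)*(y + 3)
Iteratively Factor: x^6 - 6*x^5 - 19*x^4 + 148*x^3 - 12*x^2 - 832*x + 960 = (x - 5)*(x^5 - x^4 - 24*x^3 + 28*x^2 + 128*x - 192) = (x - 5)*(x + 3)*(x^4 - 4*x^3 - 12*x^2 + 64*x - 64) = (x - 5)*(x + 3)*(x + 4)*(x^3 - 8*x^2 + 20*x - 16) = (x - 5)*(x - 2)*(x + 3)*(x + 4)*(x^2 - 6*x + 8) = (x - 5)*(x - 2)^2*(x + 3)*(x + 4)*(x - 4)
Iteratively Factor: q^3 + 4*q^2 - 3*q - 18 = (q - 2)*(q^2 + 6*q + 9) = (q - 2)*(q + 3)*(q + 3)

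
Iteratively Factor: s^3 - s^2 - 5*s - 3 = (s - 3)*(s^2 + 2*s + 1) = (s - 3)*(s + 1)*(s + 1)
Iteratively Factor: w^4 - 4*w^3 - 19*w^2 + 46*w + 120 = (w - 4)*(w^3 - 19*w - 30) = (w - 4)*(w + 3)*(w^2 - 3*w - 10) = (w - 4)*(w + 2)*(w + 3)*(w - 5)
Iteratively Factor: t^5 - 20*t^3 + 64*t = (t - 2)*(t^4 + 2*t^3 - 16*t^2 - 32*t) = (t - 2)*(t + 2)*(t^3 - 16*t) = t*(t - 2)*(t + 2)*(t^2 - 16) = t*(t - 2)*(t + 2)*(t + 4)*(t - 4)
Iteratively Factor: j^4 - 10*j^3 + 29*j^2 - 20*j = (j - 4)*(j^3 - 6*j^2 + 5*j) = j*(j - 4)*(j^2 - 6*j + 5) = j*(j - 5)*(j - 4)*(j - 1)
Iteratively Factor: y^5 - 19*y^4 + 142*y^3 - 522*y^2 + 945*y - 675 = (y - 3)*(y^4 - 16*y^3 + 94*y^2 - 240*y + 225) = (y - 5)*(y - 3)*(y^3 - 11*y^2 + 39*y - 45) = (y - 5)*(y - 3)^2*(y^2 - 8*y + 15) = (y - 5)*(y - 3)^3*(y - 5)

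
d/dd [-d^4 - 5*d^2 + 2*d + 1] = -4*d^3 - 10*d + 2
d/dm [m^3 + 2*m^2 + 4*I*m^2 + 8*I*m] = 3*m^2 + m*(4 + 8*I) + 8*I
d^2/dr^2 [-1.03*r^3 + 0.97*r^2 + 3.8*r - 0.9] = 1.94 - 6.18*r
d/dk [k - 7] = 1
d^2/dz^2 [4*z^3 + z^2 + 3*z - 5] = 24*z + 2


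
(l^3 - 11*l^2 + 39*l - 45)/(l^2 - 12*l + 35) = (l^2 - 6*l + 9)/(l - 7)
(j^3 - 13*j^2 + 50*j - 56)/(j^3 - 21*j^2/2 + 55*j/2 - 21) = 2*(j - 4)/(2*j - 3)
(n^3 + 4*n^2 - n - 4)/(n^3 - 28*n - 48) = (n^2 - 1)/(n^2 - 4*n - 12)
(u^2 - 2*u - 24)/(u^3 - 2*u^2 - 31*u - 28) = (u - 6)/(u^2 - 6*u - 7)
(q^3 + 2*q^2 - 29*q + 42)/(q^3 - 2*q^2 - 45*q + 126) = (q - 2)/(q - 6)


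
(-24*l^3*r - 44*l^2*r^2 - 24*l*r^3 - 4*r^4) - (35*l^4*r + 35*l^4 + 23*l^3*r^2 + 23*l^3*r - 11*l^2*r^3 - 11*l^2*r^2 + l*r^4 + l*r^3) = -35*l^4*r - 35*l^4 - 23*l^3*r^2 - 47*l^3*r + 11*l^2*r^3 - 33*l^2*r^2 - l*r^4 - 25*l*r^3 - 4*r^4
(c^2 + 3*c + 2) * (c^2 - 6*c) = c^4 - 3*c^3 - 16*c^2 - 12*c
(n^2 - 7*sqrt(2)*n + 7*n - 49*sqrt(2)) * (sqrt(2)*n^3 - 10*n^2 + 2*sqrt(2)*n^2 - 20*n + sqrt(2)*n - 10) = sqrt(2)*n^5 - 24*n^4 + 9*sqrt(2)*n^4 - 216*n^3 + 85*sqrt(2)*n^3 - 360*n^2 + 637*sqrt(2)*n^2 - 168*n + 1050*sqrt(2)*n + 490*sqrt(2)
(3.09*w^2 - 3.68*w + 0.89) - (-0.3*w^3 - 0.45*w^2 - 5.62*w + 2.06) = 0.3*w^3 + 3.54*w^2 + 1.94*w - 1.17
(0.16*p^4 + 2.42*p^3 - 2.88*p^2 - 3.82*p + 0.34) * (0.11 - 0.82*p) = -0.1312*p^5 - 1.9668*p^4 + 2.6278*p^3 + 2.8156*p^2 - 0.699*p + 0.0374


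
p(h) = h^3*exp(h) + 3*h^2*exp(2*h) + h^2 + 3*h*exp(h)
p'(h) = h^3*exp(h) + 6*h^2*exp(2*h) + 3*h^2*exp(h) + 6*h*exp(2*h) + 3*h*exp(h) + 2*h + 3*exp(h)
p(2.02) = 807.52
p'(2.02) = 2306.73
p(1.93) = 623.56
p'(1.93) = 1801.41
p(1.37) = 115.37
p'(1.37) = 364.71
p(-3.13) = 8.10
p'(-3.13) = -6.52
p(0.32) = 2.05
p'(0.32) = 11.37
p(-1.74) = 1.47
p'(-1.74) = -2.96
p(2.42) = 2468.85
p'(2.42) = 6757.45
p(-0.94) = -0.14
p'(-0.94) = -1.15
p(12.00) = 11443587859688.44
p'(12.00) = 24794176211343.82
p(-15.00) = 225.00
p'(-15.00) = -30.00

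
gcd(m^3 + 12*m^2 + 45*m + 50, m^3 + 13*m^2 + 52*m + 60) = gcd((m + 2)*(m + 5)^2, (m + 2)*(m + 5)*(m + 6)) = m^2 + 7*m + 10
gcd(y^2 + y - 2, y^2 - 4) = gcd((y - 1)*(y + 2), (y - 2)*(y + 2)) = y + 2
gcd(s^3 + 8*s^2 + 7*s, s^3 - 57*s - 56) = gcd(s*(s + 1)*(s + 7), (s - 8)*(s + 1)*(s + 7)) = s^2 + 8*s + 7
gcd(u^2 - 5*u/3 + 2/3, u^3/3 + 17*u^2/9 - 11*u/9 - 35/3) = 1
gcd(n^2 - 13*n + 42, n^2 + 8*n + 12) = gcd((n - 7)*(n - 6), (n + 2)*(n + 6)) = 1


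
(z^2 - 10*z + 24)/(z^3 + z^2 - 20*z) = (z - 6)/(z*(z + 5))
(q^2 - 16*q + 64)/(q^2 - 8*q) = (q - 8)/q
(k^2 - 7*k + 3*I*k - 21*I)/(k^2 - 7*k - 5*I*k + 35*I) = (k + 3*I)/(k - 5*I)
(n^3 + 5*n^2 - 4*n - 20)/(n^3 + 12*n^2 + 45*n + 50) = (n - 2)/(n + 5)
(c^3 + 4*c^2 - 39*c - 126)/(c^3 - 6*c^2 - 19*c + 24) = (c^2 + c - 42)/(c^2 - 9*c + 8)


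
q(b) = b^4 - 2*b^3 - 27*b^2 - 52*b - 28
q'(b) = 4*b^3 - 6*b^2 - 54*b - 52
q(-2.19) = 0.39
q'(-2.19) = -4.53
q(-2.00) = 0.00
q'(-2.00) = 0.00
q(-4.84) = 366.71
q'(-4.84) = -384.71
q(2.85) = -375.83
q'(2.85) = -162.04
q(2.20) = -270.95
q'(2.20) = -157.25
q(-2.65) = 6.73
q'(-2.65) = -25.47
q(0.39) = -52.48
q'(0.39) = -73.74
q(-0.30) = -14.77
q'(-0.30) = -36.45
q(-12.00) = 20900.00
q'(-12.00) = -7180.00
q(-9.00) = 6272.00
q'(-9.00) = -2968.00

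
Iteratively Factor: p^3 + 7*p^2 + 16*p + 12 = (p + 2)*(p^2 + 5*p + 6) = (p + 2)*(p + 3)*(p + 2)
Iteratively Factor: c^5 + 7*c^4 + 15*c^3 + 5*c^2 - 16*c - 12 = (c + 3)*(c^4 + 4*c^3 + 3*c^2 - 4*c - 4) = (c + 2)*(c + 3)*(c^3 + 2*c^2 - c - 2) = (c + 2)^2*(c + 3)*(c^2 - 1) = (c + 1)*(c + 2)^2*(c + 3)*(c - 1)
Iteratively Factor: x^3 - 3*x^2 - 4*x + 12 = (x - 3)*(x^2 - 4) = (x - 3)*(x + 2)*(x - 2)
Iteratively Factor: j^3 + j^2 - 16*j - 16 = (j - 4)*(j^2 + 5*j + 4) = (j - 4)*(j + 1)*(j + 4)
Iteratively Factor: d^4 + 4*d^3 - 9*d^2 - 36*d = (d - 3)*(d^3 + 7*d^2 + 12*d) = d*(d - 3)*(d^2 + 7*d + 12) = d*(d - 3)*(d + 3)*(d + 4)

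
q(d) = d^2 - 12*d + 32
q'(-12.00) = -36.00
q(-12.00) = 320.00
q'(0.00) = -12.00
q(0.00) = 32.00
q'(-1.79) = -15.58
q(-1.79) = 56.68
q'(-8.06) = -28.12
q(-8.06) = 193.68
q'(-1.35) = -14.70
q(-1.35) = 50.02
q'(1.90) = -8.20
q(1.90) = 12.81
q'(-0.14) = -12.28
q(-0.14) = 33.70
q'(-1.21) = -14.42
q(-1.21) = 47.98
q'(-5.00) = -22.00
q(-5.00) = 117.00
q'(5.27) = -1.46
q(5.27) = -3.47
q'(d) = 2*d - 12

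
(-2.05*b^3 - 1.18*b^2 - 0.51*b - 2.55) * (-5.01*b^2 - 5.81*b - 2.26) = 10.2705*b^5 + 17.8223*b^4 + 14.0439*b^3 + 18.4054*b^2 + 15.9681*b + 5.763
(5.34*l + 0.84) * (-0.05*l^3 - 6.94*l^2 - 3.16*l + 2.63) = -0.267*l^4 - 37.1016*l^3 - 22.704*l^2 + 11.3898*l + 2.2092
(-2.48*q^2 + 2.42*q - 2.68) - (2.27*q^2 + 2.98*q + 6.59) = -4.75*q^2 - 0.56*q - 9.27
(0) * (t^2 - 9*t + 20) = 0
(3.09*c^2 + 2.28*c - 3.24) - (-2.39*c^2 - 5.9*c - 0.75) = 5.48*c^2 + 8.18*c - 2.49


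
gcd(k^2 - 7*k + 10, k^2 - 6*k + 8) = k - 2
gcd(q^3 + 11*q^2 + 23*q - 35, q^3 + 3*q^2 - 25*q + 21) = q^2 + 6*q - 7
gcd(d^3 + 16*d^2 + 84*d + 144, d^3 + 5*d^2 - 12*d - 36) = d + 6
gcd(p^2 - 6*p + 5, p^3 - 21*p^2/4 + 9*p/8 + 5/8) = p - 5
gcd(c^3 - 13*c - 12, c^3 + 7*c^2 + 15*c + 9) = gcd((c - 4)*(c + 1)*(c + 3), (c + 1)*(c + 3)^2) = c^2 + 4*c + 3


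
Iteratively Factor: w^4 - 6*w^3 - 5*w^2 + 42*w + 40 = (w - 5)*(w^3 - w^2 - 10*w - 8) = (w - 5)*(w - 4)*(w^2 + 3*w + 2) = (w - 5)*(w - 4)*(w + 1)*(w + 2)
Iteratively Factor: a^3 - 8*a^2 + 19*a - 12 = (a - 1)*(a^2 - 7*a + 12) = (a - 3)*(a - 1)*(a - 4)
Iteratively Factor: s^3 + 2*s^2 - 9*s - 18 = (s + 3)*(s^2 - s - 6) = (s + 2)*(s + 3)*(s - 3)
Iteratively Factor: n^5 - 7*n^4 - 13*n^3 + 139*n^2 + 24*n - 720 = (n - 4)*(n^4 - 3*n^3 - 25*n^2 + 39*n + 180) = (n - 4)*(n + 3)*(n^3 - 6*n^2 - 7*n + 60) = (n - 4)^2*(n + 3)*(n^2 - 2*n - 15) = (n - 5)*(n - 4)^2*(n + 3)*(n + 3)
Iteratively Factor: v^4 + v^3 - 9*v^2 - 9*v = (v + 3)*(v^3 - 2*v^2 - 3*v) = (v - 3)*(v + 3)*(v^2 + v) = v*(v - 3)*(v + 3)*(v + 1)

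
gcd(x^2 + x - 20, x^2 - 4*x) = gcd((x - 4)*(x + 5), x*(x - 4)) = x - 4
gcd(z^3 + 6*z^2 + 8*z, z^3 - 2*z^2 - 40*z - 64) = z^2 + 6*z + 8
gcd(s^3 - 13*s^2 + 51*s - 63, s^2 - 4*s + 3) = s - 3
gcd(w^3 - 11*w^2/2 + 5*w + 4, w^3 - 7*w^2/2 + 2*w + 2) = w^2 - 3*w/2 - 1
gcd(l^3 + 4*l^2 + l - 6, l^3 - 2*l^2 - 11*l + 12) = l^2 + 2*l - 3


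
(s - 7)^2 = s^2 - 14*s + 49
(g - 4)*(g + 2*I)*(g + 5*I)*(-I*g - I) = -I*g^4 + 7*g^3 + 3*I*g^3 - 21*g^2 + 14*I*g^2 - 28*g - 30*I*g - 40*I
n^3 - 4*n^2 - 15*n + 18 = (n - 6)*(n - 1)*(n + 3)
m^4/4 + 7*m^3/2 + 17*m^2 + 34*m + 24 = (m/4 + 1/2)*(m + 2)*(m + 4)*(m + 6)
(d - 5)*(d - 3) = d^2 - 8*d + 15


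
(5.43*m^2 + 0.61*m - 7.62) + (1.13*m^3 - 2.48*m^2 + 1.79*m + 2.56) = 1.13*m^3 + 2.95*m^2 + 2.4*m - 5.06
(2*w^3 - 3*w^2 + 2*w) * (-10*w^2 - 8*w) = -20*w^5 + 14*w^4 + 4*w^3 - 16*w^2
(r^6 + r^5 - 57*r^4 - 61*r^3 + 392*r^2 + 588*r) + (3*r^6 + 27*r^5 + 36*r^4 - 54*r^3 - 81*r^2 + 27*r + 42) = 4*r^6 + 28*r^5 - 21*r^4 - 115*r^3 + 311*r^2 + 615*r + 42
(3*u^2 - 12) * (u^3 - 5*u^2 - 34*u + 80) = 3*u^5 - 15*u^4 - 114*u^3 + 300*u^2 + 408*u - 960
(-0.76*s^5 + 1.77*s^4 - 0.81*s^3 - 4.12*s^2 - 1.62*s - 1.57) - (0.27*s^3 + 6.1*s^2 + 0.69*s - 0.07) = -0.76*s^5 + 1.77*s^4 - 1.08*s^3 - 10.22*s^2 - 2.31*s - 1.5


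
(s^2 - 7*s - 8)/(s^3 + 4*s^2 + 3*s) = (s - 8)/(s*(s + 3))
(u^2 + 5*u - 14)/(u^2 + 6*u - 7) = (u - 2)/(u - 1)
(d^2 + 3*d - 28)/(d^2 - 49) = (d - 4)/(d - 7)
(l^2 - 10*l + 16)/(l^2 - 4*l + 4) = (l - 8)/(l - 2)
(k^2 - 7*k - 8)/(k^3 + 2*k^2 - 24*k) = (k^2 - 7*k - 8)/(k*(k^2 + 2*k - 24))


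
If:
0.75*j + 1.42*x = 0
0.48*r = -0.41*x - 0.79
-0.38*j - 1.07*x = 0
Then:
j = 0.00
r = -1.65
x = 0.00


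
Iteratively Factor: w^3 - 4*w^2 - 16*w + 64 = (w + 4)*(w^2 - 8*w + 16) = (w - 4)*(w + 4)*(w - 4)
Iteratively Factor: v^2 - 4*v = (v)*(v - 4)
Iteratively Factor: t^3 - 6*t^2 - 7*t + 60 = (t - 4)*(t^2 - 2*t - 15) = (t - 5)*(t - 4)*(t + 3)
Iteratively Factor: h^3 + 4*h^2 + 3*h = (h + 3)*(h^2 + h) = (h + 1)*(h + 3)*(h)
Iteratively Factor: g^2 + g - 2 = (g - 1)*(g + 2)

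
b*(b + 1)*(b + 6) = b^3 + 7*b^2 + 6*b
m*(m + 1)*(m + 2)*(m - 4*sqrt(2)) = m^4 - 4*sqrt(2)*m^3 + 3*m^3 - 12*sqrt(2)*m^2 + 2*m^2 - 8*sqrt(2)*m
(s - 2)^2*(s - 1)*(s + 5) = s^4 - 17*s^2 + 36*s - 20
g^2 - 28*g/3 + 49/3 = (g - 7)*(g - 7/3)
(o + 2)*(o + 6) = o^2 + 8*o + 12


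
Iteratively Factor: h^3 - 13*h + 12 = (h - 3)*(h^2 + 3*h - 4) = (h - 3)*(h + 4)*(h - 1)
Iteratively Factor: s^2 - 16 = (s + 4)*(s - 4)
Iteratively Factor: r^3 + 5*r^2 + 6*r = (r + 2)*(r^2 + 3*r) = r*(r + 2)*(r + 3)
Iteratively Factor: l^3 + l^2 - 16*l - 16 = (l + 4)*(l^2 - 3*l - 4) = (l - 4)*(l + 4)*(l + 1)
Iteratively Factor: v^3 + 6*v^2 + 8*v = (v + 2)*(v^2 + 4*v) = (v + 2)*(v + 4)*(v)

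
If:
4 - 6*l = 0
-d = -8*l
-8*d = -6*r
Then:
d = 16/3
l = 2/3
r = 64/9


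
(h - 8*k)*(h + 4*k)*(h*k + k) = h^3*k - 4*h^2*k^2 + h^2*k - 32*h*k^3 - 4*h*k^2 - 32*k^3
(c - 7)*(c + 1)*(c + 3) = c^3 - 3*c^2 - 25*c - 21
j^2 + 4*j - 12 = (j - 2)*(j + 6)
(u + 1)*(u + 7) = u^2 + 8*u + 7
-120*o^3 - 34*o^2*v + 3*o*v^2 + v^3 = (-6*o + v)*(4*o + v)*(5*o + v)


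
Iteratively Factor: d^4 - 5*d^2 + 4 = (d + 1)*(d^3 - d^2 - 4*d + 4) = (d - 2)*(d + 1)*(d^2 + d - 2) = (d - 2)*(d - 1)*(d + 1)*(d + 2)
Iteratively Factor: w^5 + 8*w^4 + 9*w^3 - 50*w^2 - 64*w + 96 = (w + 3)*(w^4 + 5*w^3 - 6*w^2 - 32*w + 32) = (w + 3)*(w + 4)*(w^3 + w^2 - 10*w + 8) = (w - 1)*(w + 3)*(w + 4)*(w^2 + 2*w - 8) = (w - 2)*(w - 1)*(w + 3)*(w + 4)*(w + 4)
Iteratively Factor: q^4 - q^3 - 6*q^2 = (q + 2)*(q^3 - 3*q^2) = q*(q + 2)*(q^2 - 3*q) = q*(q - 3)*(q + 2)*(q)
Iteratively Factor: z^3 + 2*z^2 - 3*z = (z - 1)*(z^2 + 3*z) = z*(z - 1)*(z + 3)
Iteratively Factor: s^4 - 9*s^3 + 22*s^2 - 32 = (s - 4)*(s^3 - 5*s^2 + 2*s + 8) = (s - 4)*(s + 1)*(s^2 - 6*s + 8) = (s - 4)^2*(s + 1)*(s - 2)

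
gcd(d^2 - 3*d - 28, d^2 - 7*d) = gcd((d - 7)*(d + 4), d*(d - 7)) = d - 7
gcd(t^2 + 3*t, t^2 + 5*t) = t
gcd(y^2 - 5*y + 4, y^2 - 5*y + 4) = y^2 - 5*y + 4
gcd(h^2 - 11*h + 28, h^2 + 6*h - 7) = 1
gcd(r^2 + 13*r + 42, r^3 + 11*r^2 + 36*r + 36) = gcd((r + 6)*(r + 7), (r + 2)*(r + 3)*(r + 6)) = r + 6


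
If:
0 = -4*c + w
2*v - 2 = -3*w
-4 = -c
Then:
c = 4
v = -23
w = 16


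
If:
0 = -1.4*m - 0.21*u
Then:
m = -0.15*u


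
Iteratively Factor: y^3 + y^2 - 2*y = (y + 2)*(y^2 - y) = y*(y + 2)*(y - 1)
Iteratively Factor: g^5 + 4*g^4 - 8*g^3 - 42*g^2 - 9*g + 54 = (g + 3)*(g^4 + g^3 - 11*g^2 - 9*g + 18) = (g - 3)*(g + 3)*(g^3 + 4*g^2 + g - 6) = (g - 3)*(g - 1)*(g + 3)*(g^2 + 5*g + 6) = (g - 3)*(g - 1)*(g + 3)^2*(g + 2)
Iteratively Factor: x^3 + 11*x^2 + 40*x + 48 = (x + 3)*(x^2 + 8*x + 16) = (x + 3)*(x + 4)*(x + 4)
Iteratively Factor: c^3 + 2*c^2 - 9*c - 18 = (c + 3)*(c^2 - c - 6) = (c - 3)*(c + 3)*(c + 2)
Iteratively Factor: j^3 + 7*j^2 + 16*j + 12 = (j + 3)*(j^2 + 4*j + 4) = (j + 2)*(j + 3)*(j + 2)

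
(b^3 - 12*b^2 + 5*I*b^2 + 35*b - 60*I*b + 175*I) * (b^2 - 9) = b^5 - 12*b^4 + 5*I*b^4 + 26*b^3 - 60*I*b^3 + 108*b^2 + 130*I*b^2 - 315*b + 540*I*b - 1575*I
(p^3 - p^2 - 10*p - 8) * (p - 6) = p^4 - 7*p^3 - 4*p^2 + 52*p + 48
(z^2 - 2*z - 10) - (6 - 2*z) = z^2 - 16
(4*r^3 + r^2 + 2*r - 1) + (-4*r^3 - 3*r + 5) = r^2 - r + 4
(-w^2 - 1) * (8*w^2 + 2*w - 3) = -8*w^4 - 2*w^3 - 5*w^2 - 2*w + 3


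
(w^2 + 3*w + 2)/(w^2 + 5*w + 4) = (w + 2)/(w + 4)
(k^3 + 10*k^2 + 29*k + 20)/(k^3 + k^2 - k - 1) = (k^2 + 9*k + 20)/(k^2 - 1)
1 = 1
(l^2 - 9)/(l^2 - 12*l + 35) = (l^2 - 9)/(l^2 - 12*l + 35)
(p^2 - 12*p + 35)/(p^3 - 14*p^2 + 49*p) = (p - 5)/(p*(p - 7))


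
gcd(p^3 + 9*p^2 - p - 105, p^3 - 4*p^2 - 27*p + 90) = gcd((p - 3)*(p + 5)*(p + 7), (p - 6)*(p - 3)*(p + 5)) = p^2 + 2*p - 15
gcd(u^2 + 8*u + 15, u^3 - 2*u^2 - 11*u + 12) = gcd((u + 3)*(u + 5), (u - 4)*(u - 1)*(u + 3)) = u + 3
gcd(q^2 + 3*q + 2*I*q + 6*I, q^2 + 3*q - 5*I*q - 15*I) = q + 3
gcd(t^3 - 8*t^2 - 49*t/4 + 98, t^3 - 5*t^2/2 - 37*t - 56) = t^2 - 9*t/2 - 28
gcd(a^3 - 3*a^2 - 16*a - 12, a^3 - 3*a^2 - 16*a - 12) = a^3 - 3*a^2 - 16*a - 12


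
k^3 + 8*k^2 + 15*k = k*(k + 3)*(k + 5)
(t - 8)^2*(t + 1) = t^3 - 15*t^2 + 48*t + 64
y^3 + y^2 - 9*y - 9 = (y - 3)*(y + 1)*(y + 3)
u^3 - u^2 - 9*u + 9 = (u - 3)*(u - 1)*(u + 3)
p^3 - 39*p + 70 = (p - 5)*(p - 2)*(p + 7)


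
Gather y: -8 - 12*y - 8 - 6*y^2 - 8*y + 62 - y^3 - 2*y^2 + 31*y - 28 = -y^3 - 8*y^2 + 11*y + 18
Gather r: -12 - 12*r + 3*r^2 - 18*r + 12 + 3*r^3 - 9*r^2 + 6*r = 3*r^3 - 6*r^2 - 24*r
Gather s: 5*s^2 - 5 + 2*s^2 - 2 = 7*s^2 - 7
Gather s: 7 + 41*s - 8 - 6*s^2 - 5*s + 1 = -6*s^2 + 36*s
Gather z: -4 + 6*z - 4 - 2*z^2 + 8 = -2*z^2 + 6*z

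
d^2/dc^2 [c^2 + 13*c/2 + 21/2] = 2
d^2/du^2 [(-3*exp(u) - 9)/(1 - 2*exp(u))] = (42*exp(u) + 21)*exp(u)/(8*exp(3*u) - 12*exp(2*u) + 6*exp(u) - 1)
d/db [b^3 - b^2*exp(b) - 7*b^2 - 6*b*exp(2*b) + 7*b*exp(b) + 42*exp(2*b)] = -b^2*exp(b) + 3*b^2 - 12*b*exp(2*b) + 5*b*exp(b) - 14*b + 78*exp(2*b) + 7*exp(b)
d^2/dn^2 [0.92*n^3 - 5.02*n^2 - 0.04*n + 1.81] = 5.52*n - 10.04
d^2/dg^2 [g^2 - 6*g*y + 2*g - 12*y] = 2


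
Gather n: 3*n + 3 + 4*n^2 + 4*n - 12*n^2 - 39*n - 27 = -8*n^2 - 32*n - 24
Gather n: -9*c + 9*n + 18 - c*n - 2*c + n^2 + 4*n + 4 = -11*c + n^2 + n*(13 - c) + 22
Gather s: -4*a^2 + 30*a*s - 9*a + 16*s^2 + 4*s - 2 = -4*a^2 - 9*a + 16*s^2 + s*(30*a + 4) - 2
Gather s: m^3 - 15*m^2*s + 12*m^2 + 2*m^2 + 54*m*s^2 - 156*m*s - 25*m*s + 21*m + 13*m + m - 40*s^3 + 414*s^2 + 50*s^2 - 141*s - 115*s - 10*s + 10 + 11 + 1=m^3 + 14*m^2 + 35*m - 40*s^3 + s^2*(54*m + 464) + s*(-15*m^2 - 181*m - 266) + 22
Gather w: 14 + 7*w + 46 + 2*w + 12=9*w + 72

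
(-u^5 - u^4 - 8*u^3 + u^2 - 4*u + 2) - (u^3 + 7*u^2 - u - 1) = -u^5 - u^4 - 9*u^3 - 6*u^2 - 3*u + 3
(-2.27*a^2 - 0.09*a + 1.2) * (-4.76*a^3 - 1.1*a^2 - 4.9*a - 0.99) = 10.8052*a^5 + 2.9254*a^4 + 5.51*a^3 + 1.3683*a^2 - 5.7909*a - 1.188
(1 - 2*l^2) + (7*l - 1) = -2*l^2 + 7*l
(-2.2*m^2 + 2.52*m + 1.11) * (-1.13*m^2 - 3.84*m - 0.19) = 2.486*m^4 + 5.6004*m^3 - 10.5131*m^2 - 4.7412*m - 0.2109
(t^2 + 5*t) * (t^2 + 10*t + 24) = t^4 + 15*t^3 + 74*t^2 + 120*t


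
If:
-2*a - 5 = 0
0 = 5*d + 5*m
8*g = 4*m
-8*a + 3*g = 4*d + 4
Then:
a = -5/2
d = 32/11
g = -16/11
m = -32/11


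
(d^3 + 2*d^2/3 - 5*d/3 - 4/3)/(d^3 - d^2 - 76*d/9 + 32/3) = 3*(d^2 + 2*d + 1)/(3*d^2 + d - 24)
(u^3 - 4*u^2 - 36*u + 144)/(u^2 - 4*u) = u - 36/u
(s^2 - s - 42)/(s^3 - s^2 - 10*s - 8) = (-s^2 + s + 42)/(-s^3 + s^2 + 10*s + 8)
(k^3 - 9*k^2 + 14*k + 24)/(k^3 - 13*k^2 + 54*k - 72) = (k + 1)/(k - 3)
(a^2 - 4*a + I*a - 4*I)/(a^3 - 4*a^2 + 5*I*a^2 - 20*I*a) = (a + I)/(a*(a + 5*I))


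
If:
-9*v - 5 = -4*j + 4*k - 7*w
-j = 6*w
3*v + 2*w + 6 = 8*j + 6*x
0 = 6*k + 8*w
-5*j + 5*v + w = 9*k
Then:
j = -225/493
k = -50/493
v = -645/986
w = 75/986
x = 2577/1972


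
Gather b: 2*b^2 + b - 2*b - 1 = 2*b^2 - b - 1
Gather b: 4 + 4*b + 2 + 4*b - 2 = 8*b + 4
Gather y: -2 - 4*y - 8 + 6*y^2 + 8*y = 6*y^2 + 4*y - 10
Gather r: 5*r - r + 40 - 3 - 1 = 4*r + 36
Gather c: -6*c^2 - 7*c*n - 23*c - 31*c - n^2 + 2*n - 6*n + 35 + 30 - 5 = -6*c^2 + c*(-7*n - 54) - n^2 - 4*n + 60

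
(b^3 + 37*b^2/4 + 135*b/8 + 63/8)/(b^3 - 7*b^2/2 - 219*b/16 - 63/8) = 2*(2*b^2 + 17*b + 21)/(4*b^2 - 17*b - 42)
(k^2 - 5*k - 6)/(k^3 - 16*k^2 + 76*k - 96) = (k + 1)/(k^2 - 10*k + 16)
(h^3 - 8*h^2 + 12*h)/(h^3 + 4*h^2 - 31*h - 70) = h*(h^2 - 8*h + 12)/(h^3 + 4*h^2 - 31*h - 70)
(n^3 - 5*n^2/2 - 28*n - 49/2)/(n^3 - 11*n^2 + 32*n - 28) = (2*n^2 + 9*n + 7)/(2*(n^2 - 4*n + 4))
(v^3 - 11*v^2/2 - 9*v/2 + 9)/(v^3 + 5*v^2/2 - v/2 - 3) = (v - 6)/(v + 2)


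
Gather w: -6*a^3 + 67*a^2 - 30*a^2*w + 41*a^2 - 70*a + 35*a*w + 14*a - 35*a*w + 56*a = -6*a^3 - 30*a^2*w + 108*a^2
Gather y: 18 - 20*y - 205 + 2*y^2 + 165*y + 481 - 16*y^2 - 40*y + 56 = -14*y^2 + 105*y + 350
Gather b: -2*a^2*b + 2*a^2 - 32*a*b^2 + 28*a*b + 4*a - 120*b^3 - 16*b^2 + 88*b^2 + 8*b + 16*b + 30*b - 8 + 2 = 2*a^2 + 4*a - 120*b^3 + b^2*(72 - 32*a) + b*(-2*a^2 + 28*a + 54) - 6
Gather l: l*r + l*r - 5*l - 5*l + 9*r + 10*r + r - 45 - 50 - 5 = l*(2*r - 10) + 20*r - 100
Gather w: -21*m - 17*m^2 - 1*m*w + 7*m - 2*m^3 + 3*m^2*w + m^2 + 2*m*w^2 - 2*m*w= -2*m^3 - 16*m^2 + 2*m*w^2 - 14*m + w*(3*m^2 - 3*m)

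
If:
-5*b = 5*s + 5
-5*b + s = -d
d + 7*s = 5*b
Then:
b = -1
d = -5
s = 0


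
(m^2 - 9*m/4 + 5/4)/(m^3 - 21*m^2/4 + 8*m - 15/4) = 1/(m - 3)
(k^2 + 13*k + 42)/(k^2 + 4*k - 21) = (k + 6)/(k - 3)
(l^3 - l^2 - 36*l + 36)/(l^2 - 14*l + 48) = (l^2 + 5*l - 6)/(l - 8)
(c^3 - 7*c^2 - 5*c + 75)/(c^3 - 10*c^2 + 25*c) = (c + 3)/c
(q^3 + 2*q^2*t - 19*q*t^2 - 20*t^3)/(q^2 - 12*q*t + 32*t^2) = (q^2 + 6*q*t + 5*t^2)/(q - 8*t)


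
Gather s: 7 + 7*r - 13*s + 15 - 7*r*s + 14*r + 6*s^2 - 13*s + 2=21*r + 6*s^2 + s*(-7*r - 26) + 24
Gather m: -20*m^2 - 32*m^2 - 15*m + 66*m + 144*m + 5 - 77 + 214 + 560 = -52*m^2 + 195*m + 702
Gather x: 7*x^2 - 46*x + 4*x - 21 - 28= 7*x^2 - 42*x - 49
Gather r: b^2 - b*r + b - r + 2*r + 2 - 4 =b^2 + b + r*(1 - b) - 2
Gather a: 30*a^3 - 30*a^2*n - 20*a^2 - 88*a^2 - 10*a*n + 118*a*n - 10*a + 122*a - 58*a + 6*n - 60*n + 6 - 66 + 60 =30*a^3 + a^2*(-30*n - 108) + a*(108*n + 54) - 54*n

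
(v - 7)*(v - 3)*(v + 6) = v^3 - 4*v^2 - 39*v + 126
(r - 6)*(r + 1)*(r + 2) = r^3 - 3*r^2 - 16*r - 12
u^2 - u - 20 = (u - 5)*(u + 4)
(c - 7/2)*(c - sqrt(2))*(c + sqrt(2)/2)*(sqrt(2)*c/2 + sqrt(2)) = sqrt(2)*c^4/2 - 3*sqrt(2)*c^3/4 - c^3/2 - 4*sqrt(2)*c^2 + 3*c^2/4 + 3*sqrt(2)*c/4 + 7*c/2 + 7*sqrt(2)/2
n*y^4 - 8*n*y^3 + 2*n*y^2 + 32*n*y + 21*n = (y - 7)*(y - 3)*(y + 1)*(n*y + n)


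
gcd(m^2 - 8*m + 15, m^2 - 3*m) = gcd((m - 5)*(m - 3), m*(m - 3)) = m - 3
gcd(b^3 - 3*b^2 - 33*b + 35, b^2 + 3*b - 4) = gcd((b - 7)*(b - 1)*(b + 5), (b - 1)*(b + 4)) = b - 1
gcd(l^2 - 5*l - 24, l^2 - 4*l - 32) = l - 8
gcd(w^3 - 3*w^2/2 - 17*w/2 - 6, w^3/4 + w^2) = 1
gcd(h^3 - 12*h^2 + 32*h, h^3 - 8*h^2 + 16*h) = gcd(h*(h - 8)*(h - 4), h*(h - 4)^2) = h^2 - 4*h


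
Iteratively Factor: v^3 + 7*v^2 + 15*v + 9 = (v + 1)*(v^2 + 6*v + 9) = (v + 1)*(v + 3)*(v + 3)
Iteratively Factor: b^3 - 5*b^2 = (b)*(b^2 - 5*b) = b^2*(b - 5)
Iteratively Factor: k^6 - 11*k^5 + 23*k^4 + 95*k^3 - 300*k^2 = (k + 3)*(k^5 - 14*k^4 + 65*k^3 - 100*k^2) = k*(k + 3)*(k^4 - 14*k^3 + 65*k^2 - 100*k) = k*(k - 5)*(k + 3)*(k^3 - 9*k^2 + 20*k) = k^2*(k - 5)*(k + 3)*(k^2 - 9*k + 20) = k^2*(k - 5)^2*(k + 3)*(k - 4)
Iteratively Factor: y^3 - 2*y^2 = (y)*(y^2 - 2*y) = y^2*(y - 2)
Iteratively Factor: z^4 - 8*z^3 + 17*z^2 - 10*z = (z - 5)*(z^3 - 3*z^2 + 2*z) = (z - 5)*(z - 2)*(z^2 - z) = z*(z - 5)*(z - 2)*(z - 1)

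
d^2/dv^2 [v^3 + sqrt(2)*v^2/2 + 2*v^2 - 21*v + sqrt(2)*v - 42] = 6*v + sqrt(2) + 4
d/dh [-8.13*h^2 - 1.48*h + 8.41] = -16.26*h - 1.48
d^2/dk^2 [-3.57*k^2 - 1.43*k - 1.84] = -7.14000000000000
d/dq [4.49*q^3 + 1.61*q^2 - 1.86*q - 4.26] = 13.47*q^2 + 3.22*q - 1.86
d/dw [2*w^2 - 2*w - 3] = 4*w - 2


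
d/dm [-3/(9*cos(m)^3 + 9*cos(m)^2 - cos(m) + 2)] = 3*(-27*cos(m)^2 - 18*cos(m) + 1)*sin(m)/(9*cos(m)^3 + 9*cos(m)^2 - cos(m) + 2)^2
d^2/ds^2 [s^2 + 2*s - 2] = 2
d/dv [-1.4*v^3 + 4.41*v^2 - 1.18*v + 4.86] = -4.2*v^2 + 8.82*v - 1.18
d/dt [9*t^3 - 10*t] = 27*t^2 - 10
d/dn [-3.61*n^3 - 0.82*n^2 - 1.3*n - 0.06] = -10.83*n^2 - 1.64*n - 1.3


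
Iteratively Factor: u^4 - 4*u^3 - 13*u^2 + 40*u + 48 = (u + 3)*(u^3 - 7*u^2 + 8*u + 16) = (u - 4)*(u + 3)*(u^2 - 3*u - 4) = (u - 4)^2*(u + 3)*(u + 1)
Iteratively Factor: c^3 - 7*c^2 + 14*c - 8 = (c - 4)*(c^2 - 3*c + 2) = (c - 4)*(c - 2)*(c - 1)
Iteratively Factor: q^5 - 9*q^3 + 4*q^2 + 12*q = (q - 2)*(q^4 + 2*q^3 - 5*q^2 - 6*q) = (q - 2)^2*(q^3 + 4*q^2 + 3*q) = q*(q - 2)^2*(q^2 + 4*q + 3) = q*(q - 2)^2*(q + 3)*(q + 1)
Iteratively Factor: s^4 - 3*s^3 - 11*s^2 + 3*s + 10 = (s + 2)*(s^3 - 5*s^2 - s + 5) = (s - 5)*(s + 2)*(s^2 - 1) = (s - 5)*(s - 1)*(s + 2)*(s + 1)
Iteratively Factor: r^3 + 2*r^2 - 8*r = (r)*(r^2 + 2*r - 8) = r*(r - 2)*(r + 4)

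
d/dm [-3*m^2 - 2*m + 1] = -6*m - 2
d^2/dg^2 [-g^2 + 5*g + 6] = -2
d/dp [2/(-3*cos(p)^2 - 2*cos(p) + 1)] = -4*(3*cos(p) + 1)*sin(p)/(3*cos(p)^2 + 2*cos(p) - 1)^2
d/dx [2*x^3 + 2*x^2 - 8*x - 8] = 6*x^2 + 4*x - 8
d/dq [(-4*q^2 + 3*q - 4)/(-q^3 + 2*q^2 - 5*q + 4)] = 2*(-2*q^4 + 3*q^3 + q^2 - 8*q - 4)/(q^6 - 4*q^5 + 14*q^4 - 28*q^3 + 41*q^2 - 40*q + 16)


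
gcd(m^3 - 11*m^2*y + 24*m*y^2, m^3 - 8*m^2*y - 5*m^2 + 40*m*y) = -m^2 + 8*m*y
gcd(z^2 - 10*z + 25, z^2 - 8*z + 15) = z - 5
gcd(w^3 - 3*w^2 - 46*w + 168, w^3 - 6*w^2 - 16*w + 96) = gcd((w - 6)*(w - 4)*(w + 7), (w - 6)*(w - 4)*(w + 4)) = w^2 - 10*w + 24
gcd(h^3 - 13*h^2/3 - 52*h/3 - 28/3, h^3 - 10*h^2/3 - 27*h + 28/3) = h - 7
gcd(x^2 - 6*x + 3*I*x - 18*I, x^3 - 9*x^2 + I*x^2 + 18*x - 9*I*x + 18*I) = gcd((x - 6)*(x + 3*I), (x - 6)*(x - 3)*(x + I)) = x - 6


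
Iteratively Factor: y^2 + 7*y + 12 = (y + 4)*(y + 3)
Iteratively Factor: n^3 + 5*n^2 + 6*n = (n)*(n^2 + 5*n + 6) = n*(n + 2)*(n + 3)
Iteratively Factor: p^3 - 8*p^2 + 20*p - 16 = (p - 4)*(p^2 - 4*p + 4) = (p - 4)*(p - 2)*(p - 2)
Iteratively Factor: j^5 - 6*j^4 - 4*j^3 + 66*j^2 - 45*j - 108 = (j + 3)*(j^4 - 9*j^3 + 23*j^2 - 3*j - 36) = (j - 3)*(j + 3)*(j^3 - 6*j^2 + 5*j + 12) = (j - 4)*(j - 3)*(j + 3)*(j^2 - 2*j - 3) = (j - 4)*(j - 3)^2*(j + 3)*(j + 1)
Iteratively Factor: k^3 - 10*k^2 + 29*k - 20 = (k - 5)*(k^2 - 5*k + 4) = (k - 5)*(k - 1)*(k - 4)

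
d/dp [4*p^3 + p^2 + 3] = 2*p*(6*p + 1)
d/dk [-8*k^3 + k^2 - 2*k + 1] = -24*k^2 + 2*k - 2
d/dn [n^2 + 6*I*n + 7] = 2*n + 6*I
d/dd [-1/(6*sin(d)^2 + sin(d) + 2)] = (12*sin(d) + 1)*cos(d)/(6*sin(d)^2 + sin(d) + 2)^2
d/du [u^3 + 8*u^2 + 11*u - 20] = 3*u^2 + 16*u + 11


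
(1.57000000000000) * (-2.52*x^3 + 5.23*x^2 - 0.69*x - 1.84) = -3.9564*x^3 + 8.2111*x^2 - 1.0833*x - 2.8888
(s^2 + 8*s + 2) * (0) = 0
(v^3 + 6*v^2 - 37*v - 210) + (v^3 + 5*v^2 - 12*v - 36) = 2*v^3 + 11*v^2 - 49*v - 246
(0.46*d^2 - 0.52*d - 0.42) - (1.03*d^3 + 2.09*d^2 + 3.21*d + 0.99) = -1.03*d^3 - 1.63*d^2 - 3.73*d - 1.41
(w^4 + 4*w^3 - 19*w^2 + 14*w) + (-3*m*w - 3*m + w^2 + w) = -3*m*w - 3*m + w^4 + 4*w^3 - 18*w^2 + 15*w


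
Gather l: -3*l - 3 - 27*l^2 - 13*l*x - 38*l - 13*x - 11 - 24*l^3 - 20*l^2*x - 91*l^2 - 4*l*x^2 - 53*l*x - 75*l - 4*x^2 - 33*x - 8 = -24*l^3 + l^2*(-20*x - 118) + l*(-4*x^2 - 66*x - 116) - 4*x^2 - 46*x - 22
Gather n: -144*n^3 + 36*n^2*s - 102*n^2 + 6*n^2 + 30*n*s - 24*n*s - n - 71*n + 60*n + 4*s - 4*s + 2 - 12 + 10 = -144*n^3 + n^2*(36*s - 96) + n*(6*s - 12)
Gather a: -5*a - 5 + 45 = 40 - 5*a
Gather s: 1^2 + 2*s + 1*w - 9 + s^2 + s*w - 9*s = s^2 + s*(w - 7) + w - 8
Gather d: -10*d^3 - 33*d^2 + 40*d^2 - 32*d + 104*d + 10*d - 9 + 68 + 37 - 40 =-10*d^3 + 7*d^2 + 82*d + 56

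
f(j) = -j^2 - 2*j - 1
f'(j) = -2*j - 2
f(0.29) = -1.66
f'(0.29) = -2.58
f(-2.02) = -1.04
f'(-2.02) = 2.04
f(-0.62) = -0.14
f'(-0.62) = -0.76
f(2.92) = -15.37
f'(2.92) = -7.84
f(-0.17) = -0.69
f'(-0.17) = -1.66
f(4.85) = -34.22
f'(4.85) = -11.70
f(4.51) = -30.36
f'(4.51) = -11.02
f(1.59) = -6.71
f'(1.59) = -5.18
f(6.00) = -49.00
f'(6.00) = -14.00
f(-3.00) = -4.00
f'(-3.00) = 4.00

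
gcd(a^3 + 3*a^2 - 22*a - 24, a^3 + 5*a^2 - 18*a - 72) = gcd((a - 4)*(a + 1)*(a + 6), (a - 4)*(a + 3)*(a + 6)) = a^2 + 2*a - 24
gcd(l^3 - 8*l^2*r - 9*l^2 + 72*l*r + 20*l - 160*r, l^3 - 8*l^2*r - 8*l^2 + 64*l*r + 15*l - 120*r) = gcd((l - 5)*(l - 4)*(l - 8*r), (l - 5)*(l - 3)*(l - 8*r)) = -l^2 + 8*l*r + 5*l - 40*r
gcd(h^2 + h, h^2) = h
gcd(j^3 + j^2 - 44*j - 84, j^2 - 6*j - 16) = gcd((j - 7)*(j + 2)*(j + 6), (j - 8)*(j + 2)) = j + 2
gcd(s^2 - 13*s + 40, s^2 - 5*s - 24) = s - 8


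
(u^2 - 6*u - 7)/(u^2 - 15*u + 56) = (u + 1)/(u - 8)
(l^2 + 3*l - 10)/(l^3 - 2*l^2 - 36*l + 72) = (l + 5)/(l^2 - 36)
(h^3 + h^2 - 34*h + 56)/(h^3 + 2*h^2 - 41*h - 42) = (h^2 - 6*h + 8)/(h^2 - 5*h - 6)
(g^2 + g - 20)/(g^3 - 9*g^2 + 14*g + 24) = (g + 5)/(g^2 - 5*g - 6)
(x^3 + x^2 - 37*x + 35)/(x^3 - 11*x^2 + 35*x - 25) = (x + 7)/(x - 5)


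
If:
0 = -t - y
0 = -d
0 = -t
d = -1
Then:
No Solution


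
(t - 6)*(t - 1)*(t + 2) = t^3 - 5*t^2 - 8*t + 12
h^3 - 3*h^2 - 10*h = h*(h - 5)*(h + 2)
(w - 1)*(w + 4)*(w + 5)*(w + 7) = w^4 + 15*w^3 + 67*w^2 + 57*w - 140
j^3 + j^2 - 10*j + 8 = (j - 2)*(j - 1)*(j + 4)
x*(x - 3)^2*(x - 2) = x^4 - 8*x^3 + 21*x^2 - 18*x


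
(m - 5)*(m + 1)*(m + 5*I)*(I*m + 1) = I*m^4 - 4*m^3 - 4*I*m^3 + 16*m^2 + 20*m - 20*I*m - 25*I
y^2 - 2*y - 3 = (y - 3)*(y + 1)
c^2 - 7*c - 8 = (c - 8)*(c + 1)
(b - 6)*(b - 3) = b^2 - 9*b + 18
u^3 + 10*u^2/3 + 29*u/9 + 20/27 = (u + 1/3)*(u + 4/3)*(u + 5/3)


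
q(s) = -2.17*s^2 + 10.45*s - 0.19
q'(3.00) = -2.57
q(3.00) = 11.63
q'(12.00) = -41.63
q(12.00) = -187.27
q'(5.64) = -14.03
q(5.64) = -10.28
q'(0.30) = 9.15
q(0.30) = 2.75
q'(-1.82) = 18.35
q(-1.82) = -26.40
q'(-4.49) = 29.94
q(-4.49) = -90.86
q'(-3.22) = 24.42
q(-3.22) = -56.34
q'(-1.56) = 17.22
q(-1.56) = -21.77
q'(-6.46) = 38.49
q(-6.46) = -158.25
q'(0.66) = 7.59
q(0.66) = 5.76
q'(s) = 10.45 - 4.34*s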